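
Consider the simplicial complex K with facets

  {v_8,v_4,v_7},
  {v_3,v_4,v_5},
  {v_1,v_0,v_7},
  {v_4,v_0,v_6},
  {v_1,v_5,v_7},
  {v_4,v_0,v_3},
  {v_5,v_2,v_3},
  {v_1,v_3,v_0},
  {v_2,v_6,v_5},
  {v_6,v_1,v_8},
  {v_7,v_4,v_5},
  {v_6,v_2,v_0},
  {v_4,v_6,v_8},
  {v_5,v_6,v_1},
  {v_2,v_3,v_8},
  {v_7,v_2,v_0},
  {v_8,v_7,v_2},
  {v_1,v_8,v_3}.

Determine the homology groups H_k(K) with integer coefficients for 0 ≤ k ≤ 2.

We work with the vertex ordering v_0 < v_1 < v_2 < v_3 < v_4 < v_5 < v_6 < v_7 < v_8. The simplices of K, each written with vertices in increasing order, are:

  0-simplices (9): [v_0], [v_1], [v_2], [v_3], [v_4], [v_5], [v_6], [v_7], [v_8]
  1-simplices (27): (27 of them)
  2-simplices (18): (18 of them)

Hence C_0 ≅ Z^9, C_1 ≅ Z^27, C_2 ≅ Z^18.

∂_1: C_1 → C_0 is given by ∂[p,q] = [q] − [p]. For instance
  ∂[v_1,v_6] = [v_6] − [v_1].
This gives a 9×27 integer matrix of rank 8; reducing to Smith normal form yields diagonal entries (1,1,1,1,1,1,1,1).

∂_2: C_2 → C_1 maps a triangle to the signed sum of its edges. For instance
  ∂[v_0,v_2,v_6] = [v_2,v_6] − [v_0,v_6] + [v_0,v_2],
  ∂[v_0,v_1,v_3] = [v_1,v_3] − [v_0,v_3] + [v_0,v_1].
As a 27×18 matrix over Z this has rank 17, with invariant factors (1,1,1,1,1,1,1,1,1,1,1,1,1,1,1,1,1).

Now H_k = ker ∂_k / im ∂_{k+1}, so:

  H_0: rank C_0 − rank ∂_1 = 9 − 8 = 1, and the invariant factors of ∂_1 are all 1, so H_0 ≅ Z.
  H_1: rank ker ∂_1 − rank ∂_2 = (27 − 8) − 17 = 2, and the invariant factors of ∂_2 are all 1, so H_1 ≅ Z^2.
  H_2: rank ker ∂_2 − rank ∂_3 = (18 − 17) − 0 = 1, and there is no ∂_3, so H_2 ≅ Z.

As a check, the Euler characteristic is 9 − 27 + 18 = 0, which agrees with 1 − 2 + 1 = 0.

H_0 = Z,  H_1 = Z^2,  H_2 = Z.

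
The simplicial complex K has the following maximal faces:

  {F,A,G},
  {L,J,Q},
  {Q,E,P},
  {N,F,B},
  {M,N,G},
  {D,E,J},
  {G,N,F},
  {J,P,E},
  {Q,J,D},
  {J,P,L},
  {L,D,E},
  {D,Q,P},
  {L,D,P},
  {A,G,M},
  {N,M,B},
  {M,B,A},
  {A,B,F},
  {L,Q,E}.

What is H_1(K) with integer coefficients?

K has 12 vertices, 27 edges, 18 triangles.
rank ∂_1 = 10, rank ∂_2 = 17 ⇒ b_1 = 27 − 10 − 17 = 0; ∂_2 has invariant factor(s) [2] giving torsion. So H_1 ≅ Z/2Z.

H_1 ≅ Z/2Z.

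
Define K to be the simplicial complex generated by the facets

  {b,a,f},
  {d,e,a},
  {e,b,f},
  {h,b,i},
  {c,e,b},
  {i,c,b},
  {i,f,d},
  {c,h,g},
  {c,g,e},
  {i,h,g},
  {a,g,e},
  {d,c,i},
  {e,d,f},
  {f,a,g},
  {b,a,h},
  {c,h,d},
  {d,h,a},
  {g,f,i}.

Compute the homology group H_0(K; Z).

H_0 ≅ Z.

Fix the vertex order a < b < c < d < e < f < g < h < i and write every simplex with vertices in increasing order. Then dim K = 2 and the simplices of K are:

  0-simplices (9): a, b, c, d, e, f, g, h, i
  1-simplices (27): ab, ad, ae, af, ag, ah, bc, be, bf, bh, bi, cd, ce, cg, ch, ci, de, df, dh, di, ef, eg, fg, fi, gh, gi, hi
  2-simplices (18): abf, abh, ade, adh, aeg, afg, bce, bci, bef, bhi, cdh, cdi, ceg, cgh, def, dfi, fgi, ghi

Hence C_0 ≅ Z^9, C_1 ≅ Z^27, C_2 ≅ Z^18.

∂_1: C_1 → C_0 sends each edge [p,q] (with p < q) to q − p. For instance
  ∂dh = h − d.
This gives a 9×27 integer matrix of rank 8; reducing to Smith normal form yields diagonal entries (1,1,1,1,1,1,1,1).

The boundary map ∂_2: C_2 → C_1 sends each 2-simplex [p,q,r] to [q,r] − [p,r] + [p,q]. For instance
  ∂dfi = fi − di + df,
  ∂ghi = hi − gi + gh.
This gives a 27×18 integer matrix of rank 18; reducing to Smith normal form yields diagonal entries (1,1,1,1,1,1,1,1,1,1,1,1,1,1,1,1,1,2).

Computing H_k = (kernel of ∂_k) / (image of ∂_{k+1}):

  H_0: rank C_0 − rank ∂_1 = 9 − 8 = 1, and the invariant factors of ∂_1 are all 1, so H_0 = Z.

(K is a triangulation of the Klein bottle.)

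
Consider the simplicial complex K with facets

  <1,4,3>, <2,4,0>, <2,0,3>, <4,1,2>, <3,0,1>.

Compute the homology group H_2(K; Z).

H_2 ≅ 0.

Order the vertices as 0 < 1 < 2 < 3 < 4. Listing each simplex with vertices in this order, K has dimension 2 with simplices:

  0-simplices (5): [0], [1], [2], [3], [4]
  1-simplices (10): [0,1], [0,2], [0,3], [0,4], [1,2], [1,3], [1,4], [2,3], [2,4], [3,4]
  2-simplices (5): [0,1,3], [0,2,3], [0,2,4], [1,2,4], [1,3,4]

Hence C_0 ≅ Z^5, C_1 ≅ Z^10, C_2 ≅ Z^5.

The boundary map ∂_1: C_1 → C_0 maps an edge to its endpoints' difference, ∂[p,q] = q − p.
The resulting 5×10 matrix has rank 4, and its Smith normal form has invariant factors (1,1,1,1).

∂_2: C_2 → C_1 acts by ∂[p,q,r] = [q,r] − [p,r] + [p,q]. For instance
  ∂[1,2,4] = [2,4] − [1,4] + [1,2],
  ∂[0,2,3] = [2,3] − [0,3] + [0,2].
The 10×5 boundary matrix has rank 5 and Smith normal form diag(1,1,1,1,1).

From H_k ≅ ker(∂_k) / im(∂_{k+1}) we obtain:

  H_2: rank ker ∂_2 − rank ∂_3 = (5 − 5) − 0 = 0, and there is no ∂_3, so H_2 ≅ 0.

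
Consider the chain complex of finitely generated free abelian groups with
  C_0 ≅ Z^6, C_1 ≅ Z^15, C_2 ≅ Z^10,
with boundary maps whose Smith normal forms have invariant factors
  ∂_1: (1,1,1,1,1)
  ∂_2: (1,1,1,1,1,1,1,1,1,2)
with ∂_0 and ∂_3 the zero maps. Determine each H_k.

H_0: b_0 = 6 − 0 − 5 = 1; torsion from ∂_1 factors > 1: none. So H_0 = Z.
H_1: b_1 = 15 − 5 − 10 = 0; torsion from ∂_2 factors > 1: [2]. So H_1 = Z/2.
H_2: b_2 = 10 − 10 − 0 = 0; torsion from ∂_3 factors > 1: none. So H_2 = 0.

H_0 = Z,  H_1 = Z/2,  H_2 = 0.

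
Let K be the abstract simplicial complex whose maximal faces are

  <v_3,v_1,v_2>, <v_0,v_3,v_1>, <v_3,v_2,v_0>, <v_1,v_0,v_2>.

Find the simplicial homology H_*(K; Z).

H_0 ≅ Z,  H_1 = 0,  H_2 ≅ Z.

Order the vertices as v_0 < v_1 < v_2 < v_3. Listing each simplex with vertices in this order, K has dimension 2 with simplices:

  0-simplices (4): [v_0], [v_1], [v_2], [v_3]
  1-simplices (6): [v_0,v_1], [v_0,v_2], [v_0,v_3], [v_1,v_2], [v_1,v_3], [v_2,v_3]
  2-simplices (4): [v_0,v_1,v_2], [v_0,v_1,v_3], [v_0,v_2,v_3], [v_1,v_2,v_3]

giving chain groups C_0 ≅ Z^4, C_1 ≅ Z^6, C_2 ≅ Z^4.

∂_1: C_1 → C_0 maps an edge to its endpoints' difference, ∂[p,q] = q − p. For instance
  ∂[v_1,v_2] = [v_2] − [v_1].
The 4×6 boundary matrix has rank 3 and Smith normal form diag(1,1,1).

The boundary map ∂_2: C_2 → C_1 maps a triangle to the signed sum of its edges. For instance
  ∂[v_0,v_1,v_3] = [v_1,v_3] − [v_0,v_3] + [v_0,v_1],
  ∂[v_0,v_2,v_3] = [v_2,v_3] − [v_0,v_3] + [v_0,v_2].
As a 6×4 matrix over Z this has rank 3, with invariant factors (1,1,1).

Reading off H_k = ker ∂_k / im ∂_{k+1}:

  H_0: rank C_0 − rank ∂_1 = 4 − 3 = 1, and the invariant factors of ∂_1 are all 1, so H_0 ≅ Z.
  H_1: rank ker ∂_1 − rank ∂_2 = (6 − 3) − 3 = 0, and the invariant factors of ∂_2 are all 1, so H_1 ≅ 0.
  H_2: rank ker ∂_2 − rank ∂_3 = (4 − 3) − 0 = 1, and there is no ∂_3, so H_2 ≅ Z.

As a check, the Euler characteristic is 4 − 6 + 4 = 2, which agrees with 1 − 0 + 1 = 2.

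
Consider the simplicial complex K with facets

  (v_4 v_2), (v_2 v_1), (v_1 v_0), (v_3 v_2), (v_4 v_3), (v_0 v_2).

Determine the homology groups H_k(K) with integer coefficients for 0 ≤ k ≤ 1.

H_0 ≅ Z,  H_1 ≅ Z^2.

Fix the vertex order v_0 < v_1 < v_2 < v_3 < v_4 and write every simplex with vertices in increasing order. Then dim K = 1 and the simplices of K are:

  0-simplices (5): [v_0], [v_1], [v_2], [v_3], [v_4]
  1-simplices (6): [v_0,v_1], [v_0,v_2], [v_1,v_2], [v_2,v_3], [v_2,v_4], [v_3,v_4]

Hence C_0 ≅ Z^5, C_1 ≅ Z^6.

∂_1: C_1 → C_0 is given by ∂[p,q] = [q] − [p]. For instance
  ∂[v_3,v_4] = [v_4] − [v_3].
This gives a 5×6 integer matrix of rank 4; reducing to Smith normal form yields diagonal entries (1,1,1,1).

Reading off H_k = ker ∂_k / im ∂_{k+1}:

  H_0: rank C_0 − rank ∂_1 = 5 − 4 = 1, and the invariant factors of ∂_1 are all 1, so H_0 = Z.
  H_1: rank ker ∂_1 − rank ∂_2 = (6 − 4) − 0 = 2, and there is no ∂_2, so H_1 = Z^2.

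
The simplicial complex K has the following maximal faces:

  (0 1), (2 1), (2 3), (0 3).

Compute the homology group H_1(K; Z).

H_1 = Z.

Order the vertices as 0 < 1 < 2 < 3. Listing each simplex with vertices in this order, K has dimension 1 with simplices:

  0-simplices (4): [0], [1], [2], [3]
  1-simplices (4): [0,1], [0,3], [1,2], [2,3]

so the chain groups are C_0 ≅ Z^4, C_1 ≅ Z^4.

Boundary ∂_1: C_1 → C_0 is given by ∂[p,q] = [q] − [p].
The 4×4 boundary matrix has rank 3 and Smith normal form diag(1,1,1).

Reading off H_k = ker ∂_k / im ∂_{k+1}:

  H_1: rank ker ∂_1 − rank ∂_2 = (4 − 3) − 0 = 1, and there is no ∂_2, so H_1 = Z.

(K is a triangulation of the circle S^1.)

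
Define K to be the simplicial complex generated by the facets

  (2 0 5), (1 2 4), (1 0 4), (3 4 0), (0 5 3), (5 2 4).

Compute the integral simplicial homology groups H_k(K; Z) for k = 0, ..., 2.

Take the total order 0 < 1 < 2 < 3 < 4 < 5 on the vertex set. Then K (dimension 2) consists of the simplices:

  0-simplices (6): [0], [1], [2], [3], [4], [5]
  1-simplices (12): [0,1], [0,2], [0,3], [0,4], [0,5], [1,2], [1,4], [2,4], [2,5], [3,4], [3,5], [4,5]
  2-simplices (6): [0,1,4], [0,2,5], [0,3,4], [0,3,5], [1,2,4], [2,4,5]

Hence C_0 ≅ Z^6, C_1 ≅ Z^12, C_2 ≅ Z^6.

The boundary map ∂_1: C_1 → C_0 is given by ∂[p,q] = [q] − [p].
This gives a 6×12 integer matrix of rank 5; reducing to Smith normal form yields diagonal entries (1,1,1,1,1).

Boundary ∂_2: C_2 → C_1 sends each 2-simplex [p,q,r] to [q,r] − [p,r] + [p,q]. For instance
  ∂[2,4,5] = [4,5] − [2,5] + [2,4],
  ∂[0,2,5] = [2,5] − [0,5] + [0,2].
This gives a 12×6 integer matrix of rank 6; reducing to Smith normal form yields diagonal entries (1,1,1,1,1,1).

Computing H_k = (kernel of ∂_k) / (image of ∂_{k+1}):

  H_0: rank C_0 − rank ∂_1 = 6 − 5 = 1, and the invariant factors of ∂_1 are all 1, so H_0 ≅ Z.
  H_1: rank ker ∂_1 − rank ∂_2 = (12 − 5) − 6 = 1, and the invariant factors of ∂_2 are all 1, so H_1 ≅ Z.
  H_2: rank ker ∂_2 − rank ∂_3 = (6 − 6) − 0 = 0, and there is no ∂_3, so H_2 ≅ 0.

As a check, the Euler characteristic is 6 − 12 + 6 = 0, which agrees with 1 − 1 + 0 = 0.

H_0 = Z,  H_1 = Z,  H_2 = 0.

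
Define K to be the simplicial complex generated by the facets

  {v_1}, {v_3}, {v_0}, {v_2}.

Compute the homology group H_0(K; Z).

H_0 = Z^4.

Fix the vertex order v_0 < v_1 < v_2 < v_3 and write every simplex with vertices in increasing order. Then dim K = 0 and the simplices of K are:

  0-simplices (4): [v_0], [v_1], [v_2], [v_3]

giving chain groups C_0 ≅ Z^4.

Computing H_k = (kernel of ∂_k) / (image of ∂_{k+1}):

  H_0: rank C_0 − rank ∂_1 = 4 − 0 = 4, and there is no ∂_1, so H_0 ≅ Z^4.

(K is a triangulation of a set of 4 points.)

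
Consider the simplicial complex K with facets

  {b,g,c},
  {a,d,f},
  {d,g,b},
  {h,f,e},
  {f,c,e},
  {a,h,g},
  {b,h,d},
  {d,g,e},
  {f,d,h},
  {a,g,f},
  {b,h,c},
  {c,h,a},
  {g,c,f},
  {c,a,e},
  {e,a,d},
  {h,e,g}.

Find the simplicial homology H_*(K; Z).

H_0 ≅ Z,  H_1 ≅ Z^2,  H_2 ≅ Z.

K has 8 vertices, 24 edges, 16 triangles.
rank ∂_0 = 0, rank ∂_1 = 7 ⇒ b_0 = 8 − 0 − 7 = 1; all invariant factors of ∂_1 are 1 so no torsion. So H_0 = Z.
rank ∂_1 = 7, rank ∂_2 = 15 ⇒ b_1 = 24 − 7 − 15 = 2; all invariant factors of ∂_2 are 1 so no torsion. So H_1 = Z^2.
rank ∂_2 = 15, rank ∂_3 = 0 ⇒ b_2 = 16 − 15 − 0 = 1. So H_2 = Z.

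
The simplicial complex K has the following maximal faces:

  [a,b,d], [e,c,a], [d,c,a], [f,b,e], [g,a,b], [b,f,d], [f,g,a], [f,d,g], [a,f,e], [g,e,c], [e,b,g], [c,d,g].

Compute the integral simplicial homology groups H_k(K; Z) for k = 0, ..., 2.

H_0 = Z,  H_1 = Z/2,  H_2 = 0.

Take the total order a < b < c < d < e < f < g on the vertex set. Then K (dimension 2) consists of the simplices:

  0-simplices (7): a, b, c, d, e, f, g
  1-simplices (18): ab, ac, ad, ae, af, ag, bd, be, bf, bg, cd, ce, cg, df, dg, ef, eg, fg
  2-simplices (12): abd, abg, acd, ace, aef, afg, bdf, bef, beg, cdg, ceg, dfg

so the chain groups are C_0 ≅ Z^7, C_1 ≅ Z^18, C_2 ≅ Z^12.

The boundary map ∂_1: C_1 → C_0 sends each edge [p,q] (with p < q) to q − p. For instance
  ∂ad = d − a.
The 7×18 boundary matrix has rank 6 and Smith normal form diag(1,1,1,1,1,1).

∂_2: C_2 → C_1 acts by ∂[p,q,r] = [q,r] − [p,r] + [p,q]. For instance
  ∂aef = ef − af + ae,
  ∂bdf = df − bf + bd.
This gives a 18×12 integer matrix of rank 12; reducing to Smith normal form yields diagonal entries (1,1,1,1,1,1,1,1,1,1,1,2).

From H_k ≅ ker(∂_k) / im(∂_{k+1}) we obtain:

  H_0: rank C_0 − rank ∂_1 = 7 − 6 = 1, and the invariant factors of ∂_1 are all 1, so H_0 = Z.
  H_1: rank ker ∂_1 − rank ∂_2 = (18 − 6) − 12 = 0, and ∂_2 has invariant factor 2 > 1, so H_1 = Z/2.
  H_2: rank ker ∂_2 − rank ∂_3 = (12 − 12) − 0 = 0, and there is no ∂_3, so H_2 = 0.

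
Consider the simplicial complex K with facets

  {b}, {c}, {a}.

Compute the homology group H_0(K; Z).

H_0 = Z^3.

We work with the vertex ordering a < b < c. The simplices of K, each written with vertices in increasing order, are:

  0-simplices (3): a, b, c

Hence C_0 ≅ Z^3.

Reading off H_k = ker ∂_k / im ∂_{k+1}:

  H_0: rank C_0 − rank ∂_1 = 3 − 0 = 3, and there is no ∂_1, so H_0 ≅ Z^3.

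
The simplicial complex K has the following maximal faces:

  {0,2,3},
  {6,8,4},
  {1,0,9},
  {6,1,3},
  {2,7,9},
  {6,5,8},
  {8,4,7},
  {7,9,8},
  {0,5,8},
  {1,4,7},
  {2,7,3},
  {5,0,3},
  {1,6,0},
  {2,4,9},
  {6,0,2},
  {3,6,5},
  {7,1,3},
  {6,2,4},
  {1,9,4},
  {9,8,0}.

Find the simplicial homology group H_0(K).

We work with the vertex ordering 0 < 1 < 2 < 3 < 4 < 5 < 6 < 7 < 8 < 9. The simplices of K, each written with vertices in increasing order, are:

  0-simplices (10): [0], [1], [2], [3], [4], [5], [6], [7], [8], [9]
  1-simplices (30): (30 of them)
  2-simplices (20): (20 of them)

giving chain groups C_0 ≅ Z^10, C_1 ≅ Z^30, C_2 ≅ Z^20.

The boundary map ∂_1: C_1 → C_0 maps an edge to its endpoints' difference, ∂[p,q] = q − p. For instance
  ∂[2,6] = [6] − [2].
This gives a 10×30 integer matrix of rank 9; reducing to Smith normal form yields diagonal entries (1,1,1,1,1,1,1,1,1).

Boundary ∂_2: C_2 → C_1 acts by ∂[p,q,r] = [q,r] − [p,r] + [p,q]. For instance
  ∂[5,6,8] = [6,8] − [5,8] + [5,6],
  ∂[0,1,6] = [1,6] − [0,6] + [0,1].
The 30×20 boundary matrix has rank 20 and Smith normal form diag(1,1,1,1,1,1,1,1,1,1,1,1,1,1,1,1,1,1,1,2).

Now H_k = ker ∂_k / im ∂_{k+1}, so:

  H_0: rank C_0 − rank ∂_1 = 10 − 9 = 1, and the invariant factors of ∂_1 are all 1, so H_0 ≅ Z.

(K is a triangulation of the Klein bottle.)

H_0 = Z.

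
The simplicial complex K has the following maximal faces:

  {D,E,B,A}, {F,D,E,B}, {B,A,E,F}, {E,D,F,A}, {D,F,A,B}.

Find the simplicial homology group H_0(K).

H_0 ≅ Z.

Order the vertices as A < B < D < E < F. Listing each simplex with vertices in this order, K has dimension 3 with simplices:

  0-simplices (5): A, B, D, E, F
  1-simplices (10): AB, AD, AE, AF, BD, BE, BF, DE, DF, EF
  2-simplices (10): ABD, ABE, ABF, ADE, ADF, AEF, BDE, BDF, BEF, DEF
  3-simplices (5): ABDE, ABDF, ABEF, ADEF, BDEF

giving chain groups C_0 ≅ Z^5, C_1 ≅ Z^10, C_2 ≅ Z^10, C_3 ≅ Z^5.

The boundary map ∂_1: C_1 → C_0 is given by ∂[p,q] = [q] − [p].
As a 5×10 matrix over Z this has rank 4, with invariant factors (1,1,1,1).

Boundary ∂_2: C_2 → C_1 acts by ∂[p,q,r] = [q,r] − [p,r] + [p,q]. For instance
  ∂ABD = BD − AD + AB,
  ∂DEF = EF − DF + DE.
This gives a 10×10 integer matrix of rank 6; reducing to Smith normal form yields diagonal entries (1,1,1,1,1,1).

∂_3: C_3 → C_2 sends each 3-simplex σ to the alternating sum Σ_i (−1)^i (σ with its i-th vertex removed). For instance
  ∂ABDF = BDF − ADF + ABF − ABD,
  ∂BDEF = DEF − BEF + BDF − BDE.
As a 10×5 matrix over Z this has rank 4, with invariant factors (1,1,1,1).

Now H_k = ker ∂_k / im ∂_{k+1}, so:

  H_0: rank C_0 − rank ∂_1 = 5 − 4 = 1, and the invariant factors of ∂_1 are all 1, so H_0 = Z.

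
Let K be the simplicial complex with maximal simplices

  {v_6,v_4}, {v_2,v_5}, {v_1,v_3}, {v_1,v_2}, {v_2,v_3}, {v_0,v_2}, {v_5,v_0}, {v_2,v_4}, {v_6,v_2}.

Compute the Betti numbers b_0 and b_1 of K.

Order the vertices as v_0 < v_1 < v_2 < v_3 < v_4 < v_5 < v_6. Listing each simplex with vertices in this order, K has dimension 1 with simplices:

  0-simplices (7): [v_0], [v_1], [v_2], [v_3], [v_4], [v_5], [v_6]
  1-simplices (9): [v_0,v_2], [v_0,v_5], [v_1,v_2], [v_1,v_3], [v_2,v_3], [v_2,v_4], [v_2,v_5], [v_2,v_6], [v_4,v_6]

Hence C_0 ≅ Z^7, C_1 ≅ Z^9.

Boundary ∂_1: C_1 → C_0 maps an edge to its endpoints' difference, ∂[p,q] = q − p.
As a 7×9 matrix over Z this has rank 6, with invariant factors (1,1,1,1,1,1).

Computing H_k = (kernel of ∂_k) / (image of ∂_{k+1}):

  H_0: rank C_0 − rank ∂_1 = 7 − 6 = 1, and the invariant factors of ∂_1 are all 1, so H_0 = Z.
  H_1: rank ker ∂_1 − rank ∂_2 = (9 − 6) − 0 = 3, and there is no ∂_2, so H_1 = Z^3.

As a check, the Euler characteristic is 7 − 9 = -2, which agrees with 1 − 3 = -2.

Hence the Betti numbers are b_0 = 1, b_1 = 3.

b_0 = 1, b_1 = 3.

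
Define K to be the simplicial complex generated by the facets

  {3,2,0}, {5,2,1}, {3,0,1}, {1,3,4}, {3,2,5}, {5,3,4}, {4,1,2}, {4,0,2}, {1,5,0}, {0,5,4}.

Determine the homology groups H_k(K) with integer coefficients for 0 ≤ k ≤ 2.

H_0 = Z,  H_1 = Z/2,  H_2 = 0.

We work with the vertex ordering 0 < 1 < 2 < 3 < 4 < 5. The simplices of K, each written with vertices in increasing order, are:

  0-simplices (6): [0], [1], [2], [3], [4], [5]
  1-simplices (15): [0,1], [0,2], [0,3], [0,4], [0,5], [1,2], [1,3], [1,4], [1,5], [2,3], [2,4], [2,5], [3,4], [3,5], [4,5]
  2-simplices (10): [0,1,3], [0,1,5], [0,2,3], [0,2,4], [0,4,5], [1,2,4], [1,2,5], [1,3,4], [2,3,5], [3,4,5]

giving chain groups C_0 ≅ Z^6, C_1 ≅ Z^15, C_2 ≅ Z^10.

Boundary ∂_1: C_1 → C_0 sends each edge [p,q] (with p < q) to q − p.
The 6×15 boundary matrix has rank 5 and Smith normal form diag(1,1,1,1,1).

The boundary map ∂_2: C_2 → C_1 maps a triangle to the signed sum of its edges. For instance
  ∂[1,2,4] = [2,4] − [1,4] + [1,2],
  ∂[0,1,3] = [1,3] − [0,3] + [0,1].
The resulting 15×10 matrix has rank 10, and its Smith normal form has invariant factors (1,1,1,1,1,1,1,1,1,2).

From H_k ≅ ker(∂_k) / im(∂_{k+1}) we obtain:

  H_0: rank C_0 − rank ∂_1 = 6 − 5 = 1, and the invariant factors of ∂_1 are all 1, so H_0 = Z.
  H_1: rank ker ∂_1 − rank ∂_2 = (15 − 5) − 10 = 0, and ∂_2 has invariant factor 2 > 1, so H_1 = Z/2.
  H_2: rank ker ∂_2 − rank ∂_3 = (10 − 10) − 0 = 0, and there is no ∂_3, so H_2 = 0.

As a check, the Euler characteristic is 6 − 15 + 10 = 1, which agrees with 1 − 0 + 0 = 1.
(K is a triangulation of the real projective plane RP^2.)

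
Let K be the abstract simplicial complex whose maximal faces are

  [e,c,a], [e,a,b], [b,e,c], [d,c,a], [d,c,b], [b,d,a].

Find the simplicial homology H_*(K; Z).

Take the total order a < b < c < d < e on the vertex set. Then K (dimension 2) consists of the simplices:

  0-simplices (5): a, b, c, d, e
  1-simplices (9): ab, ac, ad, ae, bc, bd, be, cd, ce
  2-simplices (6): abd, abe, acd, ace, bcd, bce

giving chain groups C_0 ≅ Z^5, C_1 ≅ Z^9, C_2 ≅ Z^6.

The boundary map ∂_1: C_1 → C_0 is given by ∂[p,q] = [q] − [p].
As a 5×9 matrix over Z this has rank 4, with invariant factors (1,1,1,1).

Boundary ∂_2: C_2 → C_1 sends each 2-simplex [p,q,r] to [q,r] − [p,r] + [p,q]. For instance
  ∂bce = ce − be + bc,
  ∂abd = bd − ad + ab.
The 9×6 boundary matrix has rank 5 and Smith normal form diag(1,1,1,1,1).

Computing H_k = (kernel of ∂_k) / (image of ∂_{k+1}):

  H_0: rank C_0 − rank ∂_1 = 5 − 4 = 1, and the invariant factors of ∂_1 are all 1, so H_0 ≅ Z.
  H_1: rank ker ∂_1 − rank ∂_2 = (9 − 4) − 5 = 0, and the invariant factors of ∂_2 are all 1, so H_1 ≅ 0.
  H_2: rank ker ∂_2 − rank ∂_3 = (6 − 5) − 0 = 1, and there is no ∂_3, so H_2 ≅ Z.

(K is a triangulation of the 2-sphere S^2.)

H_0 = Z,  H_1 = 0,  H_2 = Z.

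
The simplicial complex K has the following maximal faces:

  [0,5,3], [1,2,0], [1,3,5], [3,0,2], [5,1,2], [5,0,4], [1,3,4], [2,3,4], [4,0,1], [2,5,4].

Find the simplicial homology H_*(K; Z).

H_0 = Z,  H_1 = Z/2,  H_2 = 0.

We work with the vertex ordering 0 < 1 < 2 < 3 < 4 < 5. The simplices of K, each written with vertices in increasing order, are:

  0-simplices (6): [0], [1], [2], [3], [4], [5]
  1-simplices (15): [0,1], [0,2], [0,3], [0,4], [0,5], [1,2], [1,3], [1,4], [1,5], [2,3], [2,4], [2,5], [3,4], [3,5], [4,5]
  2-simplices (10): [0,1,2], [0,1,4], [0,2,3], [0,3,5], [0,4,5], [1,2,5], [1,3,4], [1,3,5], [2,3,4], [2,4,5]

giving chain groups C_0 ≅ Z^6, C_1 ≅ Z^15, C_2 ≅ Z^10.

Boundary ∂_1: C_1 → C_0 maps an edge to its endpoints' difference, ∂[p,q] = q − p. For instance
  ∂[2,4] = [4] − [2].
As a 6×15 matrix over Z this has rank 5, with invariant factors (1,1,1,1,1).

∂_2: C_2 → C_1 sends each 2-simplex [p,q,r] to [q,r] − [p,r] + [p,q]. For instance
  ∂[0,4,5] = [4,5] − [0,5] + [0,4],
  ∂[0,1,2] = [1,2] − [0,2] + [0,1].
The 15×10 boundary matrix has rank 10 and Smith normal form diag(1,1,1,1,1,1,1,1,1,2).

Reading off H_k = ker ∂_k / im ∂_{k+1}:

  H_0: rank C_0 − rank ∂_1 = 6 − 5 = 1, and the invariant factors of ∂_1 are all 1, so H_0 = Z.
  H_1: rank ker ∂_1 − rank ∂_2 = (15 − 5) − 10 = 0, and ∂_2 has invariant factor 2 > 1, so H_1 = Z/2.
  H_2: rank ker ∂_2 − rank ∂_3 = (10 − 10) − 0 = 0, and there is no ∂_3, so H_2 = 0.

(K is a triangulation of the real projective plane RP^2.)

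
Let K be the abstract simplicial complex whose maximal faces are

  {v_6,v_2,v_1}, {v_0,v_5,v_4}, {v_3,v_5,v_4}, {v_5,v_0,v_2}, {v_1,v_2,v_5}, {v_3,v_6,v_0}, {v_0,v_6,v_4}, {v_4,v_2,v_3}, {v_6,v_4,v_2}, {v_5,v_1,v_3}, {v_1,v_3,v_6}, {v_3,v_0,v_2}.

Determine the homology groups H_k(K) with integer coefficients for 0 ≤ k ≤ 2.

Take the total order v_0 < v_1 < v_2 < v_3 < v_4 < v_5 < v_6 on the vertex set. Then K (dimension 2) consists of the simplices:

  0-simplices (7): [v_0], [v_1], [v_2], [v_3], [v_4], [v_5], [v_6]
  1-simplices (18): (18 of them)
  2-simplices (12): (12 of them)

so the chain groups are C_0 ≅ Z^7, C_1 ≅ Z^18, C_2 ≅ Z^12.

∂_1: C_1 → C_0 is given by ∂[p,q] = [q] − [p]. For instance
  ∂[v_0,v_5] = [v_5] − [v_0].
This gives a 7×18 integer matrix of rank 6; reducing to Smith normal form yields diagonal entries (1,1,1,1,1,1).

The boundary map ∂_2: C_2 → C_1 sends each 2-simplex [p,q,r] to [q,r] − [p,r] + [p,q]. For instance
  ∂[v_0,v_2,v_3] = [v_2,v_3] − [v_0,v_3] + [v_0,v_2],
  ∂[v_0,v_2,v_5] = [v_2,v_5] − [v_0,v_5] + [v_0,v_2].
As a 18×12 matrix over Z this has rank 12, with invariant factors (1,1,1,1,1,1,1,1,1,1,1,2).

Computing H_k = (kernel of ∂_k) / (image of ∂_{k+1}):

  H_0: rank C_0 − rank ∂_1 = 7 − 6 = 1, and the invariant factors of ∂_1 are all 1, so H_0 = Z.
  H_1: rank ker ∂_1 − rank ∂_2 = (18 − 6) − 12 = 0, and ∂_2 has invariant factor 2 > 1, so H_1 = Z/2Z.
  H_2: rank ker ∂_2 − rank ∂_3 = (12 − 12) − 0 = 0, and there is no ∂_3, so H_2 = 0.

H_0 = Z,  H_1 = Z/2Z,  H_2 = 0.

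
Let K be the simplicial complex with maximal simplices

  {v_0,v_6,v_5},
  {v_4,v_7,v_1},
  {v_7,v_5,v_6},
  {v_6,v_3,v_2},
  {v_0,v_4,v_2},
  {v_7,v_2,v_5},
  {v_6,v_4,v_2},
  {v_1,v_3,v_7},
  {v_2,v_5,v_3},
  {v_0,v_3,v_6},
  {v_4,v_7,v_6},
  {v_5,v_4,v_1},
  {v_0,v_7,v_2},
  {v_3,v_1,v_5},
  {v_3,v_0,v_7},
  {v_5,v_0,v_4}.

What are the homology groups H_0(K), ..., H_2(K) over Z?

H_0 = Z,  H_1 = Z^2,  H_2 = Z.

Take the total order v_0 < v_1 < v_2 < v_3 < v_4 < v_5 < v_6 < v_7 on the vertex set. Then K (dimension 2) consists of the simplices:

  0-simplices (8): [v_0], [v_1], [v_2], [v_3], [v_4], [v_5], [v_6], [v_7]
  1-simplices (24): (24 of them)
  2-simplices (16): (16 of them)

Hence C_0 ≅ Z^8, C_1 ≅ Z^24, C_2 ≅ Z^16.

The boundary map ∂_1: C_1 → C_0 maps an edge to its endpoints' difference, ∂[p,q] = q − p.
This gives a 8×24 integer matrix of rank 7; reducing to Smith normal form yields diagonal entries (1,1,1,1,1,1,1).

Boundary ∂_2: C_2 → C_1 sends each 2-simplex [p,q,r] to [q,r] − [p,r] + [p,q]. For instance
  ∂[v_5,v_6,v_7] = [v_6,v_7] − [v_5,v_7] + [v_5,v_6],
  ∂[v_2,v_3,v_5] = [v_3,v_5] − [v_2,v_5] + [v_2,v_3].
The 24×16 boundary matrix has rank 15 and Smith normal form diag(1,1,1,1,1,1,1,1,1,1,1,1,1,1,1).

From H_k ≅ ker(∂_k) / im(∂_{k+1}) we obtain:

  H_0: rank C_0 − rank ∂_1 = 8 − 7 = 1, and the invariant factors of ∂_1 are all 1, so H_0 = Z.
  H_1: rank ker ∂_1 − rank ∂_2 = (24 − 7) − 15 = 2, and the invariant factors of ∂_2 are all 1, so H_1 = Z^2.
  H_2: rank ker ∂_2 − rank ∂_3 = (16 − 15) − 0 = 1, and there is no ∂_3, so H_2 = Z.

(K is a triangulation of the torus T^2.)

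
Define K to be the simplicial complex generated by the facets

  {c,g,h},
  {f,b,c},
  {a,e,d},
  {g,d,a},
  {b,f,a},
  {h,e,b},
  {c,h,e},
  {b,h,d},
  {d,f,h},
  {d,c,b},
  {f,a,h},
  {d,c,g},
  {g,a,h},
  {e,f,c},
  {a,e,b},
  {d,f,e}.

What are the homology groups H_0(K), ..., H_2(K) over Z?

H_0 ≅ Z,  H_1 ≅ Z^2,  H_2 ≅ Z.

K has 8 vertices, 24 edges, 16 triangles.
rank ∂_0 = 0, rank ∂_1 = 7 ⇒ b_0 = 8 − 0 − 7 = 1; all invariant factors of ∂_1 are 1 so no torsion. So H_0 ≅ Z.
rank ∂_1 = 7, rank ∂_2 = 15 ⇒ b_1 = 24 − 7 − 15 = 2; all invariant factors of ∂_2 are 1 so no torsion. So H_1 ≅ Z^2.
rank ∂_2 = 15, rank ∂_3 = 0 ⇒ b_2 = 16 − 15 − 0 = 1. So H_2 ≅ Z.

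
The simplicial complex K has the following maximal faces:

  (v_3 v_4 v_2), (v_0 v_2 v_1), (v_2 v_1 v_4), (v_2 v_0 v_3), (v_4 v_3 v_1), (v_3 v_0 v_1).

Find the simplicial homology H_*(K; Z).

H_0 ≅ Z,  H_1 = 0,  H_2 ≅ Z.

Order the vertices as v_0 < v_1 < v_2 < v_3 < v_4. Listing each simplex with vertices in this order, K has dimension 2 with simplices:

  0-simplices (5): [v_0], [v_1], [v_2], [v_3], [v_4]
  1-simplices (9): [v_0,v_1], [v_0,v_2], [v_0,v_3], [v_1,v_2], [v_1,v_3], [v_1,v_4], [v_2,v_3], [v_2,v_4], [v_3,v_4]
  2-simplices (6): [v_0,v_1,v_2], [v_0,v_1,v_3], [v_0,v_2,v_3], [v_1,v_2,v_4], [v_1,v_3,v_4], [v_2,v_3,v_4]

Hence C_0 ≅ Z^5, C_1 ≅ Z^9, C_2 ≅ Z^6.

The boundary map ∂_1: C_1 → C_0 sends each edge [p,q] (with p < q) to q − p. For instance
  ∂[v_0,v_1] = [v_1] − [v_0].
The resulting 5×9 matrix has rank 4, and its Smith normal form has invariant factors (1,1,1,1).

∂_2: C_2 → C_1 maps a triangle to the signed sum of its edges. For instance
  ∂[v_0,v_1,v_2] = [v_1,v_2] − [v_0,v_2] + [v_0,v_1],
  ∂[v_0,v_1,v_3] = [v_1,v_3] − [v_0,v_3] + [v_0,v_1].
The resulting 9×6 matrix has rank 5, and its Smith normal form has invariant factors (1,1,1,1,1).

Computing H_k = (kernel of ∂_k) / (image of ∂_{k+1}):

  H_0: rank C_0 − rank ∂_1 = 5 − 4 = 1, and the invariant factors of ∂_1 are all 1, so H_0 = Z.
  H_1: rank ker ∂_1 − rank ∂_2 = (9 − 4) − 5 = 0, and the invariant factors of ∂_2 are all 1, so H_1 = 0.
  H_2: rank ker ∂_2 − rank ∂_3 = (6 − 5) − 0 = 1, and there is no ∂_3, so H_2 = Z.

(K is a triangulation of the 2-sphere S^2.)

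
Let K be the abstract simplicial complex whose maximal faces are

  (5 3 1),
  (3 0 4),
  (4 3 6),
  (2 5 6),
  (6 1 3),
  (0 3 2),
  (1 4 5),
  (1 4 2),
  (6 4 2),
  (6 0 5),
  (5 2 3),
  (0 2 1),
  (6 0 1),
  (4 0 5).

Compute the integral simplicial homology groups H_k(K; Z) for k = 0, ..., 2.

Order the vertices as 0 < 1 < 2 < 3 < 4 < 5 < 6. Listing each simplex with vertices in this order, K has dimension 2 with simplices:

  0-simplices (7): [0], [1], [2], [3], [4], [5], [6]
  1-simplices (21): [0,1], [0,2], [0,3], [0,4], [0,5], [0,6], [1,2], [1,3], [1,4], [1,5], [1,6], [2,3], [2,4], [2,5], [2,6], [3,4], [3,5], [3,6], [4,5], [4,6], [5,6]
  2-simplices (14): [0,1,2], [0,1,6], [0,2,3], [0,3,4], [0,4,5], [0,5,6], [1,2,4], [1,3,5], [1,3,6], [1,4,5], [2,3,5], [2,4,6], [2,5,6], [3,4,6]

so the chain groups are C_0 ≅ Z^7, C_1 ≅ Z^21, C_2 ≅ Z^14.

Boundary ∂_1: C_1 → C_0 maps an edge to its endpoints' difference, ∂[p,q] = q − p. For instance
  ∂[0,4] = [4] − [0].
The 7×21 boundary matrix has rank 6 and Smith normal form diag(1,1,1,1,1,1).

∂_2: C_2 → C_1 maps a triangle to the signed sum of its edges. For instance
  ∂[1,3,6] = [3,6] − [1,6] + [1,3],
  ∂[1,4,5] = [4,5] − [1,5] + [1,4].
As a 21×14 matrix over Z this has rank 13, with invariant factors (1,1,1,1,1,1,1,1,1,1,1,1,1).

Now H_k = ker ∂_k / im ∂_{k+1}, so:

  H_0: rank C_0 − rank ∂_1 = 7 − 6 = 1, and the invariant factors of ∂_1 are all 1, so H_0 ≅ Z.
  H_1: rank ker ∂_1 − rank ∂_2 = (21 − 6) − 13 = 2, and the invariant factors of ∂_2 are all 1, so H_1 ≅ Z^2.
  H_2: rank ker ∂_2 − rank ∂_3 = (14 − 13) − 0 = 1, and there is no ∂_3, so H_2 ≅ Z.

(K is a triangulation of the torus T^2.)

H_0 = Z,  H_1 = Z^2,  H_2 = Z.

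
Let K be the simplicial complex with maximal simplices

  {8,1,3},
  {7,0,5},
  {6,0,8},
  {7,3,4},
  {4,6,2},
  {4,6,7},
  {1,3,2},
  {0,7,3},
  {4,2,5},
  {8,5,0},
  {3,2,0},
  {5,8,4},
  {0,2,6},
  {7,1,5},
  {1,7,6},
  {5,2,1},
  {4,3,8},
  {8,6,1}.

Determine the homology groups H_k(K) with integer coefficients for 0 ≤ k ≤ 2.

K has 9 vertices, 27 edges, 18 triangles.
rank ∂_0 = 0, rank ∂_1 = 8 ⇒ b_0 = 9 − 0 − 8 = 1; all invariant factors of ∂_1 are 1 so no torsion. So H_0 = Z.
rank ∂_1 = 8, rank ∂_2 = 17 ⇒ b_1 = 27 − 8 − 17 = 2; all invariant factors of ∂_2 are 1 so no torsion. So H_1 = Z^2.
rank ∂_2 = 17, rank ∂_3 = 0 ⇒ b_2 = 18 − 17 − 0 = 1. So H_2 = Z.

H_0 ≅ Z,  H_1 ≅ Z^2,  H_2 ≅ Z.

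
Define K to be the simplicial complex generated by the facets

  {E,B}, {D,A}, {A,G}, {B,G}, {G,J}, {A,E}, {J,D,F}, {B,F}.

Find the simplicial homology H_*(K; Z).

H_0 ≅ Z,  H_1 ≅ Z^3,  H_2 = 0.

Take the total order A < B < D < E < F < G < J on the vertex set. Then K (dimension 2) consists of the simplices:

  0-simplices (7): A, B, D, E, F, G, J
  1-simplices (10): AD, AE, AG, BE, BF, BG, DF, DJ, FJ, GJ
  2-simplices (1): DFJ

giving chain groups C_0 ≅ Z^7, C_1 ≅ Z^10, C_2 ≅ Z^1.

The boundary map ∂_1: C_1 → C_0 maps an edge to its endpoints' difference, ∂[p,q] = q − p.
As a 7×10 matrix over Z this has rank 6, with invariant factors (1,1,1,1,1,1).

The boundary map ∂_2: C_2 → C_1 sends each 2-simplex [p,q,r] to [q,r] − [p,r] + [p,q]. For instance
  ∂DFJ = FJ − DJ + DF.
The resulting 10×1 matrix has rank 1, and its Smith normal form has invariant factors (1).

Computing H_k = (kernel of ∂_k) / (image of ∂_{k+1}):

  H_0: rank C_0 − rank ∂_1 = 7 − 6 = 1, and the invariant factors of ∂_1 are all 1, so H_0 = Z.
  H_1: rank ker ∂_1 − rank ∂_2 = (10 − 6) − 1 = 3, and the invariant factors of ∂_2 are all 1, so H_1 = Z^3.
  H_2: rank ker ∂_2 − rank ∂_3 = (1 − 1) − 0 = 0, and there is no ∂_3, so H_2 = 0.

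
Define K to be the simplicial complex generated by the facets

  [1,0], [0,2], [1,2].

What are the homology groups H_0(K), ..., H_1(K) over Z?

K has 3 vertices, 3 edges.
rank ∂_0 = 0, rank ∂_1 = 2 ⇒ b_0 = 3 − 0 − 2 = 1; all invariant factors of ∂_1 are 1 so no torsion. So H_0 = Z.
rank ∂_1 = 2, rank ∂_2 = 0 ⇒ b_1 = 3 − 2 − 0 = 1. So H_1 = Z.

H_0 = Z,  H_1 = Z.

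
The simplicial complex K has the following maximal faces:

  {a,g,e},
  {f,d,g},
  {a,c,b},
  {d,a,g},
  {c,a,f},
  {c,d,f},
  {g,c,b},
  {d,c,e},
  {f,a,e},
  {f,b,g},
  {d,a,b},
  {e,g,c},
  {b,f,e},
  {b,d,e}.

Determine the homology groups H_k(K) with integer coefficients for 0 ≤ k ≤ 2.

H_0 = Z,  H_1 = Z^2,  H_2 = Z.

We work with the vertex ordering a < b < c < d < e < f < g. The simplices of K, each written with vertices in increasing order, are:

  0-simplices (7): a, b, c, d, e, f, g
  1-simplices (21): ab, ac, ad, ae, af, ag, bc, bd, be, bf, bg, cd, ce, cf, cg, de, df, dg, ef, eg, fg
  2-simplices (14): abc, abd, acf, adg, aef, aeg, bcg, bde, bef, bfg, cde, cdf, ceg, dfg

giving chain groups C_0 ≅ Z^7, C_1 ≅ Z^21, C_2 ≅ Z^14.

∂_1: C_1 → C_0 maps an edge to its endpoints' difference, ∂[p,q] = q − p. For instance
  ∂ef = f − e.
As a 7×21 matrix over Z this has rank 6, with invariant factors (1,1,1,1,1,1).

The boundary map ∂_2: C_2 → C_1 maps a triangle to the signed sum of its edges. For instance
  ∂aef = ef − af + ae,
  ∂aeg = eg − ag + ae.
The resulting 21×14 matrix has rank 13, and its Smith normal form has invariant factors (1,1,1,1,1,1,1,1,1,1,1,1,1).

From H_k ≅ ker(∂_k) / im(∂_{k+1}) we obtain:

  H_0: rank C_0 − rank ∂_1 = 7 − 6 = 1, and the invariant factors of ∂_1 are all 1, so H_0 ≅ Z.
  H_1: rank ker ∂_1 − rank ∂_2 = (21 − 6) − 13 = 2, and the invariant factors of ∂_2 are all 1, so H_1 ≅ Z^2.
  H_2: rank ker ∂_2 − rank ∂_3 = (14 − 13) − 0 = 1, and there is no ∂_3, so H_2 ≅ Z.

As a check, the Euler characteristic is 7 − 21 + 14 = 0, which agrees with 1 − 2 + 1 = 0.
(K is a triangulation of the torus T^2.)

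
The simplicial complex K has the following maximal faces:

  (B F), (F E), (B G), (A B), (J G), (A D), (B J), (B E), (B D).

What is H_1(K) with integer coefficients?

We work with the vertex ordering A < B < D < E < F < G < J. The simplices of K, each written with vertices in increasing order, are:

  0-simplices (7): A, B, D, E, F, G, J
  1-simplices (9): AB, AD, BD, BE, BF, BG, BJ, EF, GJ

Hence C_0 ≅ Z^7, C_1 ≅ Z^9.

∂_1: C_1 → C_0 sends each edge [p,q] (with p < q) to q − p.
The 7×9 boundary matrix has rank 6 and Smith normal form diag(1,1,1,1,1,1).

From H_k ≅ ker(∂_k) / im(∂_{k+1}) we obtain:

  H_1: rank ker ∂_1 − rank ∂_2 = (9 − 6) − 0 = 3, and there is no ∂_2, so H_1 = Z^3.

(K is a triangulation of a wedge of 3 circles.)

H_1 = Z^3.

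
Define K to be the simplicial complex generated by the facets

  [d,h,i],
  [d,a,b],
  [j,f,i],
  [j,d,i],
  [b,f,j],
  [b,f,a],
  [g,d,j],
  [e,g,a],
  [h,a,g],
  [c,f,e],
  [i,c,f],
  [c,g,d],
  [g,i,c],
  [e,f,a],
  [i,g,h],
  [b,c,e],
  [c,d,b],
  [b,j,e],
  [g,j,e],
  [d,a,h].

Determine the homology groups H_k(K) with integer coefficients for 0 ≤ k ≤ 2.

H_0 = Z,  H_1 = Z ⊕ Z/2,  H_2 = 0.

Order the vertices as a < b < c < d < e < f < g < h < i < j. Listing each simplex with vertices in this order, K has dimension 2 with simplices:

  0-simplices (10): a, b, c, d, e, f, g, h, i, j
  1-simplices (30): ab, ad, ae, af, ag, ah, bc, bd, be, bf, bj, cd, ce, cf, cg, ci, dg, dh, di, dj, ef, eg, ej, fi, fj, gh, gi, gj, hi, ij
  2-simplices (20): abd, abf, adh, aef, aeg, agh, bcd, bce, bej, bfj, cdg, cef, cfi, cgi, dgj, dhi, dij, egj, fij, ghi

Hence C_0 ≅ Z^10, C_1 ≅ Z^30, C_2 ≅ Z^20.

The boundary map ∂_1: C_1 → C_0 is given by ∂[p,q] = [q] − [p]. For instance
  ∂eg = g − e.
As a 10×30 matrix over Z this has rank 9, with invariant factors (1,1,1,1,1,1,1,1,1).

∂_2: C_2 → C_1 acts by ∂[p,q,r] = [q,r] − [p,r] + [p,q]. For instance
  ∂abd = bd − ad + ab,
  ∂bfj = fj − bj + bf.
This gives a 30×20 integer matrix of rank 20; reducing to Smith normal form yields diagonal entries (1,1,1,1,1,1,1,1,1,1,1,1,1,1,1,1,1,1,1,2).

From H_k ≅ ker(∂_k) / im(∂_{k+1}) we obtain:

  H_0: rank C_0 − rank ∂_1 = 10 − 9 = 1, and the invariant factors of ∂_1 are all 1, so H_0 ≅ Z.
  H_1: rank ker ∂_1 − rank ∂_2 = (30 − 9) − 20 = 1, and ∂_2 has invariant factor 2 > 1, so H_1 ≅ Z ⊕ Z/2.
  H_2: rank ker ∂_2 − rank ∂_3 = (20 − 20) − 0 = 0, and there is no ∂_3, so H_2 ≅ 0.

As a check, the Euler characteristic is 10 − 30 + 20 = 0, which agrees with 1 − 1 + 0 = 0.
(K is a triangulation of the Klein bottle.)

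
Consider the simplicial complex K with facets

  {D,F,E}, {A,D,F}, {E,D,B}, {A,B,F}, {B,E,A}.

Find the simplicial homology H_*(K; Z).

Order the vertices as A < B < D < E < F. Listing each simplex with vertices in this order, K has dimension 2 with simplices:

  0-simplices (5): A, B, D, E, F
  1-simplices (10): AB, AD, AE, AF, BD, BE, BF, DE, DF, EF
  2-simplices (5): ABE, ABF, ADF, BDE, DEF

so the chain groups are C_0 ≅ Z^5, C_1 ≅ Z^10, C_2 ≅ Z^5.

Boundary ∂_1: C_1 → C_0 sends each edge [p,q] (with p < q) to q − p. For instance
  ∂AD = D − A.
The 5×10 boundary matrix has rank 4 and Smith normal form diag(1,1,1,1).

The boundary map ∂_2: C_2 → C_1 acts by ∂[p,q,r] = [q,r] − [p,r] + [p,q]. For instance
  ∂ABE = BE − AE + AB,
  ∂BDE = DE − BE + BD.
As a 10×5 matrix over Z this has rank 5, with invariant factors (1,1,1,1,1).

Now H_k = ker ∂_k / im ∂_{k+1}, so:

  H_0: rank C_0 − rank ∂_1 = 5 − 4 = 1, and the invariant factors of ∂_1 are all 1, so H_0 = Z.
  H_1: rank ker ∂_1 − rank ∂_2 = (10 − 4) − 5 = 1, and the invariant factors of ∂_2 are all 1, so H_1 = Z.
  H_2: rank ker ∂_2 − rank ∂_3 = (5 − 5) − 0 = 0, and there is no ∂_3, so H_2 = 0.

H_0 ≅ Z,  H_1 ≅ Z,  H_2 = 0.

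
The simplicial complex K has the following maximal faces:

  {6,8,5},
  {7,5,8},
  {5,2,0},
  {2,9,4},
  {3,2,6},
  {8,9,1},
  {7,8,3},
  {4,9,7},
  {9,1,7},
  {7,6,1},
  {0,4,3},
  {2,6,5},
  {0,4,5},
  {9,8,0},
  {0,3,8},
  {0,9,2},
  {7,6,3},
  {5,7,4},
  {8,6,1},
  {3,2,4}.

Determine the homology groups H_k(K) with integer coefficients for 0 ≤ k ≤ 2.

H_0 = Z,  H_1 = Z × Z/2,  H_2 = 0.

Take the total order 0 < 1 < 2 < 3 < 4 < 5 < 6 < 7 < 8 < 9 on the vertex set. Then K (dimension 2) consists of the simplices:

  0-simplices (10): [0], [1], [2], [3], [4], [5], [6], [7], [8], [9]
  1-simplices (30): (30 of them)
  2-simplices (20): (20 of them)

Hence C_0 ≅ Z^10, C_1 ≅ Z^30, C_2 ≅ Z^20.

∂_1: C_1 → C_0 sends each edge [p,q] (with p < q) to q − p. For instance
  ∂[1,7] = [7] − [1].
The resulting 10×30 matrix has rank 9, and its Smith normal form has invariant factors (1,1,1,1,1,1,1,1,1).

The boundary map ∂_2: C_2 → C_1 acts by ∂[p,q,r] = [q,r] − [p,r] + [p,q]. For instance
  ∂[0,8,9] = [8,9] − [0,9] + [0,8],
  ∂[2,4,9] = [4,9] − [2,9] + [2,4].
The resulting 30×20 matrix has rank 20, and its Smith normal form has invariant factors (1,1,1,1,1,1,1,1,1,1,1,1,1,1,1,1,1,1,1,2).

Now H_k = ker ∂_k / im ∂_{k+1}, so:

  H_0: rank C_0 − rank ∂_1 = 10 − 9 = 1, and the invariant factors of ∂_1 are all 1, so H_0 = Z.
  H_1: rank ker ∂_1 − rank ∂_2 = (30 − 9) − 20 = 1, and ∂_2 has invariant factor 2 > 1, so H_1 = Z × Z/2.
  H_2: rank ker ∂_2 − rank ∂_3 = (20 − 20) − 0 = 0, and there is no ∂_3, so H_2 = 0.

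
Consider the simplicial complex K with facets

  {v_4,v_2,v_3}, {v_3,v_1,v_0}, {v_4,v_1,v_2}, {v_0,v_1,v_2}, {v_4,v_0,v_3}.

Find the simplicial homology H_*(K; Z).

H_0 = Z,  H_1 = Z,  H_2 = 0.

K has 5 vertices, 10 edges, 5 triangles.
rank ∂_0 = 0, rank ∂_1 = 4 ⇒ b_0 = 5 − 0 − 4 = 1; all invariant factors of ∂_1 are 1 so no torsion. So H_0 = Z.
rank ∂_1 = 4, rank ∂_2 = 5 ⇒ b_1 = 10 − 4 − 5 = 1; all invariant factors of ∂_2 are 1 so no torsion. So H_1 = Z.
rank ∂_2 = 5, rank ∂_3 = 0 ⇒ b_2 = 5 − 5 − 0 = 0. So H_2 = 0.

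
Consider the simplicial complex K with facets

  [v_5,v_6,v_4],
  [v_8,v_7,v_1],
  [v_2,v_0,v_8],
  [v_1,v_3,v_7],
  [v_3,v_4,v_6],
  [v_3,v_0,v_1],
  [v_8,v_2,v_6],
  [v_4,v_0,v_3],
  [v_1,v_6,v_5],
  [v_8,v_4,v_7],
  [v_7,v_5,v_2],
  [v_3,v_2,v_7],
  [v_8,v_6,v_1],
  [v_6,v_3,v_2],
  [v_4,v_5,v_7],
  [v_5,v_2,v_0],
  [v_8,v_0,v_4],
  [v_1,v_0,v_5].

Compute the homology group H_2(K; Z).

H_2 ≅ Z.

Order the vertices as v_0 < v_1 < v_2 < v_3 < v_4 < v_5 < v_6 < v_7 < v_8. Listing each simplex with vertices in this order, K has dimension 2 with simplices:

  0-simplices (9): [v_0], [v_1], [v_2], [v_3], [v_4], [v_5], [v_6], [v_7], [v_8]
  1-simplices (27): (27 of them)
  2-simplices (18): (18 of them)

so the chain groups are C_0 ≅ Z^9, C_1 ≅ Z^27, C_2 ≅ Z^18.

The boundary map ∂_1: C_1 → C_0 maps an edge to its endpoints' difference, ∂[p,q] = q − p. For instance
  ∂[v_0,v_8] = [v_8] − [v_0].
This gives a 9×27 integer matrix of rank 8; reducing to Smith normal form yields diagonal entries (1,1,1,1,1,1,1,1).

∂_2: C_2 → C_1 acts by ∂[p,q,r] = [q,r] − [p,r] + [p,q]. For instance
  ∂[v_3,v_4,v_6] = [v_4,v_6] − [v_3,v_6] + [v_3,v_4],
  ∂[v_4,v_5,v_6] = [v_5,v_6] − [v_4,v_6] + [v_4,v_5].
This gives a 27×18 integer matrix of rank 17; reducing to Smith normal form yields diagonal entries (1,1,1,1,1,1,1,1,1,1,1,1,1,1,1,1,1).

Now H_k = ker ∂_k / im ∂_{k+1}, so:

  H_2: rank ker ∂_2 − rank ∂_3 = (18 − 17) − 0 = 1, and there is no ∂_3, so H_2 ≅ Z.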